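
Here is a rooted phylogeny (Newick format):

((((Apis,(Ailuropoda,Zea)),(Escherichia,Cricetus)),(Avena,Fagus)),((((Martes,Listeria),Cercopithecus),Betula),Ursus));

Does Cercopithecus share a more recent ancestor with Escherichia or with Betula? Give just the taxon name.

The MRCA of Cercopithecus and Betula subtends (((Martes,Listeria),Cercopithecus),Betula) (4 taxa).
The MRCA of Cercopithecus and Escherichia is the root, subtending the entire tree (12 taxa).
The first is nested inside the second, so Cercopithecus shares a more recent common ancestor with Betula.

Betula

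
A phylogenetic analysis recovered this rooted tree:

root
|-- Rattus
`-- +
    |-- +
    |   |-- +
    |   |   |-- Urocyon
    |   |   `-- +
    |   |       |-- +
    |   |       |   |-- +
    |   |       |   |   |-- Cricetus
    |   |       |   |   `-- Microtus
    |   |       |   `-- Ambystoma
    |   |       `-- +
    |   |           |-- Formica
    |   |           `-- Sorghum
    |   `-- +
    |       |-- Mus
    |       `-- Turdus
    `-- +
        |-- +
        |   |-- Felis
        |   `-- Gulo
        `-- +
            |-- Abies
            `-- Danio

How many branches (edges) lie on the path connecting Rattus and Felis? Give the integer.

The MRCA of Rattus and Felis is the root of the tree.
From Rattus up to that node: 1 branch. From Felis up to the same node: 4 branches. Total: 1 + 4 = 5.

5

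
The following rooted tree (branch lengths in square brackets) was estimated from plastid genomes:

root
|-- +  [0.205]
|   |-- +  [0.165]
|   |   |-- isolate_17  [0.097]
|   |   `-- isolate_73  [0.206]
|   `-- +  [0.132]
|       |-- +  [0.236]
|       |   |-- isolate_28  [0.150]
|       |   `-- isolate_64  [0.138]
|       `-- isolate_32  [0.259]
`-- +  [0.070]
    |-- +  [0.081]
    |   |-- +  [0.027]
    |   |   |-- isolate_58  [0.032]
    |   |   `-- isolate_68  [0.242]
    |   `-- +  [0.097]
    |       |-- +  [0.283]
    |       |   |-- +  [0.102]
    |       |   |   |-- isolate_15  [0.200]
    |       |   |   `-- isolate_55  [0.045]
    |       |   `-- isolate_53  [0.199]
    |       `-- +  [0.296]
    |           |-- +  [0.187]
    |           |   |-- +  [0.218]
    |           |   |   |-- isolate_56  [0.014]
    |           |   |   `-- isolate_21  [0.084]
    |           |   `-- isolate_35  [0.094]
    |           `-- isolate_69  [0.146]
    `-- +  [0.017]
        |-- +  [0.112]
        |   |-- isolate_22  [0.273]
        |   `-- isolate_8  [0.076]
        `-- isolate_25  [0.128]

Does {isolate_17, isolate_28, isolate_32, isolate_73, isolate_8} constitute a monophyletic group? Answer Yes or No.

No

The MRCA of the listed taxa is the root, so the smallest clade containing them is the whole tree.
That clade also contains isolate_15, isolate_21, isolate_22, isolate_25, isolate_35, isolate_53, isolate_55, isolate_56, isolate_58, isolate_64, isolate_68, isolate_69, which are not in the proposed group, so the group is not monophyletic.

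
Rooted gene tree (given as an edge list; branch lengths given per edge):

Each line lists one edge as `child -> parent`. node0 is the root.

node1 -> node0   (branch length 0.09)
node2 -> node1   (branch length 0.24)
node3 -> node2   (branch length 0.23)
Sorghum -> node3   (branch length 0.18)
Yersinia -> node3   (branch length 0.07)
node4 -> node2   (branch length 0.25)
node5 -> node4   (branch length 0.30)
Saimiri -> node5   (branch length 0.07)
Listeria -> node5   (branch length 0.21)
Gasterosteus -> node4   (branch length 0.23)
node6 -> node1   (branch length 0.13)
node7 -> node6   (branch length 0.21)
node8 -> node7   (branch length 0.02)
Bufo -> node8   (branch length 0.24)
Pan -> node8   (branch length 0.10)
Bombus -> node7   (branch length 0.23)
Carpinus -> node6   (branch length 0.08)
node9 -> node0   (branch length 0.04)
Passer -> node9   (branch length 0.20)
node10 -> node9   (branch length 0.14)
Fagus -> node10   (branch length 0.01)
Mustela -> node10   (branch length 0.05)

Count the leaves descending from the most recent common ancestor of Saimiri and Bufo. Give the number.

9

The MRCA of Saimiri and Bufo is the node subtending (((Sorghum,Yersinia),((Saimiri,Listeria),Gasterosteus)),(((Bufo,Pan),Bombus),Carpinus)).
That clade contains 9 terminal taxa: Bombus, Bufo, Carpinus, Gasterosteus, Listeria, Pan, Saimiri, Sorghum, Yersinia.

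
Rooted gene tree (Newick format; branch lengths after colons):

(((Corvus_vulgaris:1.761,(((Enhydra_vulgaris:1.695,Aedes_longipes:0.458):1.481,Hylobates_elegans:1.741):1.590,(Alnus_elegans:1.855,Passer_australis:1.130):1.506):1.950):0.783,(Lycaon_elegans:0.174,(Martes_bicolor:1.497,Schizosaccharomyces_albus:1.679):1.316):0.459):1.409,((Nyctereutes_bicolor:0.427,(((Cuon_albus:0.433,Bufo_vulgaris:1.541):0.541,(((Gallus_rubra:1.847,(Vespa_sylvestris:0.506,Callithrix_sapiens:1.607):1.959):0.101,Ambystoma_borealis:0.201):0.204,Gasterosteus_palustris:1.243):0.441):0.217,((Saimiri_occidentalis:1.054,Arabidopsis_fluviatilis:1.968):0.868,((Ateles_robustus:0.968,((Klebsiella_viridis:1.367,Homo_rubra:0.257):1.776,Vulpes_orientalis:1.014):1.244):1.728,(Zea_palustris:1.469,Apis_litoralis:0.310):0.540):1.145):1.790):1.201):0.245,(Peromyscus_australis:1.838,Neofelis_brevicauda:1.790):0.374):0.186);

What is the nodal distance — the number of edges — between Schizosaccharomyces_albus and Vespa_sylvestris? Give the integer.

13

The MRCA of Schizosaccharomyces_albus and Vespa_sylvestris is the root of the tree.
From Schizosaccharomyces_albus up to that node: 4 branches. From Vespa_sylvestris up to the same node: 9 branches. Total: 4 + 9 = 13.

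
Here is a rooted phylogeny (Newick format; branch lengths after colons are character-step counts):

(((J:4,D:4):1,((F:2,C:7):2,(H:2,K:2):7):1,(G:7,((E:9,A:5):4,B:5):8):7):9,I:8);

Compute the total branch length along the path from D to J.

8

The path runs D → … → MRCA → … → J; the MRCA is the node subtending (J,D).
Branch lengths along that path: 4 + 4 = 8.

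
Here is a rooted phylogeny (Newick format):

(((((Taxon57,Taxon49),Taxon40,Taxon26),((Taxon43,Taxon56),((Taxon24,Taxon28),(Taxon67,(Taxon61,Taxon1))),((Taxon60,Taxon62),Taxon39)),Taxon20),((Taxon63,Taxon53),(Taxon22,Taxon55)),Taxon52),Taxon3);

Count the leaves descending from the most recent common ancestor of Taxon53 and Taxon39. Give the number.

The MRCA of Taxon53 and Taxon39 is the node subtending ((((Taxon57,Taxon49),Taxon40,Taxon26),((Taxon43,Taxon56),((Taxon24,Taxon28),(Taxon67,(Taxon61,Taxon1))),((Taxon60,Taxon62),Taxon39)),Taxon20),((Taxon63,Taxon53),(Taxon22,Taxon55)),Taxon52).
That clade contains 20 terminal taxa: Taxon1, Taxon20, Taxon22, Taxon24, Taxon26, Taxon28, Taxon39, Taxon40, Taxon43, Taxon49, Taxon52, Taxon53, Taxon55, Taxon56, Taxon57, Taxon60, Taxon61, Taxon62, Taxon63, Taxon67.

20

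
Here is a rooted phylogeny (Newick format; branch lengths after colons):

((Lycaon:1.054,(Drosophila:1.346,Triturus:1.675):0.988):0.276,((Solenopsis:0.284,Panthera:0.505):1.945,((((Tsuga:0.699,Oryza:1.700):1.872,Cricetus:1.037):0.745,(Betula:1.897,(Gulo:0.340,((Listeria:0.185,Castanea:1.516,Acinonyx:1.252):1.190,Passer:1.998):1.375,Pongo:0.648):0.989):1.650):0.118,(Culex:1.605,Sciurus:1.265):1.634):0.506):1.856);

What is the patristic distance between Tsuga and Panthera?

6.390

The path runs Tsuga → … → MRCA → … → Panthera; the MRCA is the node subtending ((Solenopsis,Panthera),((((Tsuga,Oryza),Cricetus),(Betula,(Gulo,((Listeria,Castanea,Acinonyx),Passer),Pongo))),(Culex,Sciurus))).
Branch lengths along that path: 0.699 + 1.872 + 0.745 + 0.118 + 0.506 + 1.945 + 0.505 = 6.390.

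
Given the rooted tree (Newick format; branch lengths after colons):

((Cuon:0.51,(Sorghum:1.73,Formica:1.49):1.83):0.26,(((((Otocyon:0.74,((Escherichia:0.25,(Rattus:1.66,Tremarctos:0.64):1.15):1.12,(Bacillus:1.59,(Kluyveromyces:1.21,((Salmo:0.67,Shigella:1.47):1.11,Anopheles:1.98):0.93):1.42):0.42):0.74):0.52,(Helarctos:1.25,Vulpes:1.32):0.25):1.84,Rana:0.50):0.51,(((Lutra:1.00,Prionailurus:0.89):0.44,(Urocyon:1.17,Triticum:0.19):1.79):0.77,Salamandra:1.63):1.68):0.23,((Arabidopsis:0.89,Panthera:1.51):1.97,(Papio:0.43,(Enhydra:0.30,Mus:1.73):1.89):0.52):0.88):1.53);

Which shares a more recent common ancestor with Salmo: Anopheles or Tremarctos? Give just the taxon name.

The MRCA of Salmo and Anopheles subtends ((Salmo,Shigella),Anopheles) (3 taxa).
The MRCA of Salmo and Tremarctos subtends ((Escherichia,(Rattus,Tremarctos)),(Bacillus,(Kluyveromyces,((Salmo,Shigella),Anopheles)))) (8 taxa).
The first is nested inside the second, so Salmo shares a more recent common ancestor with Anopheles.

Anopheles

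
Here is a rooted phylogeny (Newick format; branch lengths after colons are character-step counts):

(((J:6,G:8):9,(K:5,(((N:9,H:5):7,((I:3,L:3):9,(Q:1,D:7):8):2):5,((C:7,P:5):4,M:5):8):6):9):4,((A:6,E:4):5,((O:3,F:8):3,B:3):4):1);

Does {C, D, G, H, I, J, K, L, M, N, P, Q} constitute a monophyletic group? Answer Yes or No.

The most recent common ancestor of these taxa subtends ((J,G),(K,(((N,H),((I,L),(Q,D))),((C,P),M)))).
That clade has exactly 12 tips — every listed taxon and nothing else — so the group is monophyletic.

Yes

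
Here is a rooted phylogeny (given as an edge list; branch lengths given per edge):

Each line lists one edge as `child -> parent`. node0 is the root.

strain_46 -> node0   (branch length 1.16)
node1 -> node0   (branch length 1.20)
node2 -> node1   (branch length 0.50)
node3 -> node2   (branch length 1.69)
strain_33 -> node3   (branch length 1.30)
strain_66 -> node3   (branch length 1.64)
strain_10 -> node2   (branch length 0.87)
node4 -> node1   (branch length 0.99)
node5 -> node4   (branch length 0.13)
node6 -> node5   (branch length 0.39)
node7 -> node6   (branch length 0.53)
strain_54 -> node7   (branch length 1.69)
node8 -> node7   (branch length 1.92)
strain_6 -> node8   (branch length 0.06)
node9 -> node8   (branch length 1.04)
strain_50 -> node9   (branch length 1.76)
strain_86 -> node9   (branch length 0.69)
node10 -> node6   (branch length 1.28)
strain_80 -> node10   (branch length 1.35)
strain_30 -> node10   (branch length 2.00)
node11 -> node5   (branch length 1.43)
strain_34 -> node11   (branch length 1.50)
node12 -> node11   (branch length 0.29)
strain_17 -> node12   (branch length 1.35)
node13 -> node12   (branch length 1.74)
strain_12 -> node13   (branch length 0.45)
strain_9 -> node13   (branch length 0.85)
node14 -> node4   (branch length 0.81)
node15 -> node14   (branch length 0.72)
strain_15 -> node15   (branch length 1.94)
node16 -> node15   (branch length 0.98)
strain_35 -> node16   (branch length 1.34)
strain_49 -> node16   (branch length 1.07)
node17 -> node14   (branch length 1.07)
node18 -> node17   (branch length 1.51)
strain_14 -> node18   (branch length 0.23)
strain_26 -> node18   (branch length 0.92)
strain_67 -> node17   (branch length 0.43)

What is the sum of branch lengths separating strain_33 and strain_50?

The path runs strain_33 → … → MRCA → … → strain_50; the MRCA is the node subtending (((strain_33,strain_66),strain_10),((((strain_54,(strain_6,(strain_50,strain_86))),(strain_80,strain_30)),(strain_34,(strain_17,(strain_12,strain_9)))),((strain_15,(strain_35,strain_49)),((strain_14,strain_26),strain_67)))).
Branch lengths along that path: 1.30 + 1.69 + 0.50 + 0.99 + 0.13 + 0.39 + 0.53 + 1.92 + 1.04 + 1.76 = 10.25.

10.25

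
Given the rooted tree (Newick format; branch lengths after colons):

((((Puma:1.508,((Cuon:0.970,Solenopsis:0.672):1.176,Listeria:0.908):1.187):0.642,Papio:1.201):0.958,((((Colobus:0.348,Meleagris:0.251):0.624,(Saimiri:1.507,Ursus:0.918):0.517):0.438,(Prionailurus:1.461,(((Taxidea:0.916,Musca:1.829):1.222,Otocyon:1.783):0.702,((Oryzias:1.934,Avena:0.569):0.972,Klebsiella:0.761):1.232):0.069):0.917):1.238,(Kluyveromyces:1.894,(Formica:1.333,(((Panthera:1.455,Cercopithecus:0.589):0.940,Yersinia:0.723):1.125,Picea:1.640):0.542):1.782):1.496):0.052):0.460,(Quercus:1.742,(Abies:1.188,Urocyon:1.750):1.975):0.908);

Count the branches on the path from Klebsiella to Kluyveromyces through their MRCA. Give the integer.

The MRCA of Klebsiella and Kluyveromyces is the node subtending ((((Colobus,Meleagris),(Saimiri,Ursus)),(Prionailurus,(((Taxidea,Musca),Otocyon),((Oryzias,Avena),Klebsiella)))),(Kluyveromyces,(Formica,(((Panthera,Cercopithecus),Yersinia),Picea)))).
From Klebsiella up to that node: 5 branches. From Kluyveromyces up to the same node: 2 branches. Total: 5 + 2 = 7.

7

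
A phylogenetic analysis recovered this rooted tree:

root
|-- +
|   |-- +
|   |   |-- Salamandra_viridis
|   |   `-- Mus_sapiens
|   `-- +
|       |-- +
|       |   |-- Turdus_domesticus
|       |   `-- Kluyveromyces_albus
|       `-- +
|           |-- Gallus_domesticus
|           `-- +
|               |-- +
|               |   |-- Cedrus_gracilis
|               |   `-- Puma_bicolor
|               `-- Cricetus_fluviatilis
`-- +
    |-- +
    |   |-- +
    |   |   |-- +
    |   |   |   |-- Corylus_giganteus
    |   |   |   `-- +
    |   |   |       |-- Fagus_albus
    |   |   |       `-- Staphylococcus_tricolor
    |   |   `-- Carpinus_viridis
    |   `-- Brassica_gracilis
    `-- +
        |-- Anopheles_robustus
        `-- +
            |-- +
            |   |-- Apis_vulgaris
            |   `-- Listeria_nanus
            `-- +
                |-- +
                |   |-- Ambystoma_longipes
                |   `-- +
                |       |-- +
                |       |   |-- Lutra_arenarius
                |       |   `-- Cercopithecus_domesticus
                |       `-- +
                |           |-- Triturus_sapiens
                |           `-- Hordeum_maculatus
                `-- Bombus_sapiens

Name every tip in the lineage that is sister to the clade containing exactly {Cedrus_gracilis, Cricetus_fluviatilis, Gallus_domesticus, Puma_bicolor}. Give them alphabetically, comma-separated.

The clade containing exactly {Cedrus_gracilis, Cricetus_fluviatilis, Gallus_domesticus, Puma_bicolor} attaches to the tree at the node subtending ((Turdus_domesticus,Kluyveromyces_albus),(Gallus_domesticus,((Cedrus_gracilis,Puma_bicolor),Cricetus_fluviatilis))).
The other lineage descending from that same node — the sister group — is (Turdus_domesticus,Kluyveromyces_albus); its 2 tips in alphabetical order are the answer.

Kluyveromyces_albus, Turdus_domesticus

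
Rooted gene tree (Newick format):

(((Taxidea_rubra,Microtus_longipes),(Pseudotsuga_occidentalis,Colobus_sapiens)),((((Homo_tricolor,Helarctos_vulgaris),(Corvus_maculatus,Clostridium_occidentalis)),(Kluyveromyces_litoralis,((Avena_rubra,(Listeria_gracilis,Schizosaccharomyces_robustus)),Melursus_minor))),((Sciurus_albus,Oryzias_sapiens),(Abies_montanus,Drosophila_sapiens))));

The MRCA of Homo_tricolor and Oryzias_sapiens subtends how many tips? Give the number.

13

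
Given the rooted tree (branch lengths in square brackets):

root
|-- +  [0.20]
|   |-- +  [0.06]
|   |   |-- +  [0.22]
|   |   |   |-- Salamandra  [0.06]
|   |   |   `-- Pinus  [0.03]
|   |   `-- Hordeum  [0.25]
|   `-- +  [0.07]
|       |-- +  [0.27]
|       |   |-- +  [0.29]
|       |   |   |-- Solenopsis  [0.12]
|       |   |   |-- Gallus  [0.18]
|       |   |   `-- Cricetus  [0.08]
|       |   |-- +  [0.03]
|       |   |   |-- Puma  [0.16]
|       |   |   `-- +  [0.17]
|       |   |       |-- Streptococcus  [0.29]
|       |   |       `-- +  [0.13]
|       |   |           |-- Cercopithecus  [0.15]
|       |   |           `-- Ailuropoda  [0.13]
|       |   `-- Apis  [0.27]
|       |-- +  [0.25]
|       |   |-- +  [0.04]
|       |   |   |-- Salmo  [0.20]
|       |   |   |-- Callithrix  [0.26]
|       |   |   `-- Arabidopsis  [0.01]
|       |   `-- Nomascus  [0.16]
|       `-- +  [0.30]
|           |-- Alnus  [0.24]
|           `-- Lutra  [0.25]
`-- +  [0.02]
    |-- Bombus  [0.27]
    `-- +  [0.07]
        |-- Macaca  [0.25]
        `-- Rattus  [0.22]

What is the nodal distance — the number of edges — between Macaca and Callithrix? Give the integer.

8

The MRCA of Macaca and Callithrix is the root of the tree.
From Macaca up to that node: 3 branches. From Callithrix up to the same node: 5 branches. Total: 3 + 5 = 8.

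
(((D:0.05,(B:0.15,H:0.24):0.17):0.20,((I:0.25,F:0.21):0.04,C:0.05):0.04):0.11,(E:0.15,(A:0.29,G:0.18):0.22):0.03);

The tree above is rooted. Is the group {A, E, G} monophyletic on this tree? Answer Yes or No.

Yes

The most recent common ancestor of these taxa subtends (E,(A,G)).
That clade has exactly 3 tips — every listed taxon and nothing else — so the group is monophyletic.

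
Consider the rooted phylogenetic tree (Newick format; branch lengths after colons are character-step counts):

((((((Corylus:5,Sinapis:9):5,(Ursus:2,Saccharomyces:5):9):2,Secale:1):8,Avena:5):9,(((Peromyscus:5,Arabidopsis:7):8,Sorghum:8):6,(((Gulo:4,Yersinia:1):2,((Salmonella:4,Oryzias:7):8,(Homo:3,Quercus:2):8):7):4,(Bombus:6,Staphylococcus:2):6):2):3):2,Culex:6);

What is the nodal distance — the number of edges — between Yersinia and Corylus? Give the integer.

The MRCA of Yersinia and Corylus is the node subtending (((((Corylus,Sinapis),(Ursus,Saccharomyces)),Secale),Avena),(((Peromyscus,Arabidopsis),Sorghum),(((Gulo,Yersinia),((Salmonella,Oryzias),(Homo,Quercus))),(Bombus,Staphylococcus)))).
From Yersinia up to that node: 5 branches. From Corylus up to the same node: 5 branches. Total: 5 + 5 = 10.

10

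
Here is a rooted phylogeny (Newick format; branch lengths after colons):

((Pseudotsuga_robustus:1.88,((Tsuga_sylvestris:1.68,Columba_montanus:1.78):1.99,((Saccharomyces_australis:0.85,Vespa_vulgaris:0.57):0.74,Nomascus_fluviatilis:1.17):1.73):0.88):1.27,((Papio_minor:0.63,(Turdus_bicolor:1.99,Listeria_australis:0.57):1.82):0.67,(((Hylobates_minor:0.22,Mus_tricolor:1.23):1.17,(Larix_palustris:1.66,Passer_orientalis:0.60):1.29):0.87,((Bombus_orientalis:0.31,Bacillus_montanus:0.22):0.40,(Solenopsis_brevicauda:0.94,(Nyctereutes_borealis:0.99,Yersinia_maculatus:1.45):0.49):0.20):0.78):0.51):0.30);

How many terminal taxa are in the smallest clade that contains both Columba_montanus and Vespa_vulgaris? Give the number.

The MRCA of Columba_montanus and Vespa_vulgaris is the node subtending ((Tsuga_sylvestris,Columba_montanus),((Saccharomyces_australis,Vespa_vulgaris),Nomascus_fluviatilis)).
That clade contains 5 terminal taxa: Columba_montanus, Nomascus_fluviatilis, Saccharomyces_australis, Tsuga_sylvestris, Vespa_vulgaris.

5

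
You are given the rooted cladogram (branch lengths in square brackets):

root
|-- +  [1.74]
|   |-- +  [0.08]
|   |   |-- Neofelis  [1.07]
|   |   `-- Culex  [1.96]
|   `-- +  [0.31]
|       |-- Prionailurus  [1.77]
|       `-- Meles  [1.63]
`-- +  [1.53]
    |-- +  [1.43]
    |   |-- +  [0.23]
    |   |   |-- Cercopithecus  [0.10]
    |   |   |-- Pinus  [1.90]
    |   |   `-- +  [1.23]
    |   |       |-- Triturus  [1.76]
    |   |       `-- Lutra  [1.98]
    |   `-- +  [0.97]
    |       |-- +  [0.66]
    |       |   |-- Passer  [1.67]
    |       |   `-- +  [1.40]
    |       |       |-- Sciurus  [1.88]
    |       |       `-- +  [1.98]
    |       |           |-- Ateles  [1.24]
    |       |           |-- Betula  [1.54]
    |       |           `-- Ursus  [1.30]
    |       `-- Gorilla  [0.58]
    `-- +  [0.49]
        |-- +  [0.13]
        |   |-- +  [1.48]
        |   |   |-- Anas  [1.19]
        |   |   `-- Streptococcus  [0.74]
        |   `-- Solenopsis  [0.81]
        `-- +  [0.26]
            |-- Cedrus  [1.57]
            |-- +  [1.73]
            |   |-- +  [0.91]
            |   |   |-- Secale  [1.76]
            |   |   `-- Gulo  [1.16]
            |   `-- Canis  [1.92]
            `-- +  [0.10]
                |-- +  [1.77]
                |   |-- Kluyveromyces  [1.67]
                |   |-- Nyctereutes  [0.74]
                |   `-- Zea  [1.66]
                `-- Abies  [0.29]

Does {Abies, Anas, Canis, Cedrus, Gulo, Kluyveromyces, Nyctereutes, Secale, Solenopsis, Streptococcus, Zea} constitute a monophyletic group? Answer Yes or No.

The most recent common ancestor of these taxa subtends (((Anas,Streptococcus),Solenopsis),(Cedrus,((Secale,Gulo),Canis),((Kluyveromyces,Nyctereutes,Zea),Abies))).
That clade has exactly 11 tips — every listed taxon and nothing else — so the group is monophyletic.

Yes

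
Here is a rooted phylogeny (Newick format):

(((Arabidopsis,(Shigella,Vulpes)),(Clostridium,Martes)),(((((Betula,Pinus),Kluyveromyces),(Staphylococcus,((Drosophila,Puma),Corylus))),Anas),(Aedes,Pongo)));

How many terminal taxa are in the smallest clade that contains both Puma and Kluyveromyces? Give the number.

The MRCA of Puma and Kluyveromyces is the node subtending (((Betula,Pinus),Kluyveromyces),(Staphylococcus,((Drosophila,Puma),Corylus))).
That clade contains 7 terminal taxa: Betula, Corylus, Drosophila, Kluyveromyces, Pinus, Puma, Staphylococcus.

7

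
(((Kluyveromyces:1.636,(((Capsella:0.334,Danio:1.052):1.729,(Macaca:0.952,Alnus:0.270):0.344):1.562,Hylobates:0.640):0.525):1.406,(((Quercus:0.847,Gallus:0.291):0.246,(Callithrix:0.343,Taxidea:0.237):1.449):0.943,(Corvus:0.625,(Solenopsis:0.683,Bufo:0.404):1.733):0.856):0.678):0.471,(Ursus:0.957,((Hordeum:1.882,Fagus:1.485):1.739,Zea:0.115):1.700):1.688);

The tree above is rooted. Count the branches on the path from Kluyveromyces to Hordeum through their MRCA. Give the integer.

The MRCA of Kluyveromyces and Hordeum is the root of the tree.
From Kluyveromyces up to that node: 3 branches. From Hordeum up to the same node: 4 branches. Total: 3 + 4 = 7.

7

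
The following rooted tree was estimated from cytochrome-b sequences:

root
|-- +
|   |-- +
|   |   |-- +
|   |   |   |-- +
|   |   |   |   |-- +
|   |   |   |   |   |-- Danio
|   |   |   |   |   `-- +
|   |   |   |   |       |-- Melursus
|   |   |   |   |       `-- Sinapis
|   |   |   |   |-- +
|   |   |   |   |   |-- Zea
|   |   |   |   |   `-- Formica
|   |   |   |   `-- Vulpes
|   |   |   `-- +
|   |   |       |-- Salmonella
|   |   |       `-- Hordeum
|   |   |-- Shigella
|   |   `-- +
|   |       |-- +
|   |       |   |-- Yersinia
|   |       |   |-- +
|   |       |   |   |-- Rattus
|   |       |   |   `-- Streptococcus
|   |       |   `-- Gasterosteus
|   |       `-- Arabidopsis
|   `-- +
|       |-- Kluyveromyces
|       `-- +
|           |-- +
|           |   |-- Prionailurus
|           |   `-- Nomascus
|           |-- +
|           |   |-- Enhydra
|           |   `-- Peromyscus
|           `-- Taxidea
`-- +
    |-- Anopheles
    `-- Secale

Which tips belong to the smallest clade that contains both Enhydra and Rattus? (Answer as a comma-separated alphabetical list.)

Arabidopsis, Danio, Enhydra, Formica, Gasterosteus, Hordeum, Kluyveromyces, Melursus, Nomascus, Peromyscus, Prionailurus, Rattus, Salmonella, Shigella, Sinapis, Streptococcus, Taxidea, Vulpes, Yersinia, Zea

Tracing Enhydra: it sits inside (Enhydra,Peromyscus).
Tracing Rattus: it sits inside (Rattus,Streptococcus).
The smallest clade enclosing both is (((((Danio,(Melursus,Sinapis)),(Zea,Formica),Vulpes),(Salmonella,Hordeum)),Shigella,((Yersinia,(Rattus,Streptococcus),Gasterosteus),Arabidopsis)),(Kluyveromyces,((Prionailurus,Nomascus),(Enhydra,Peromyscus),Taxidea))); the answer is its 20 terminal taxa in alphabetical order.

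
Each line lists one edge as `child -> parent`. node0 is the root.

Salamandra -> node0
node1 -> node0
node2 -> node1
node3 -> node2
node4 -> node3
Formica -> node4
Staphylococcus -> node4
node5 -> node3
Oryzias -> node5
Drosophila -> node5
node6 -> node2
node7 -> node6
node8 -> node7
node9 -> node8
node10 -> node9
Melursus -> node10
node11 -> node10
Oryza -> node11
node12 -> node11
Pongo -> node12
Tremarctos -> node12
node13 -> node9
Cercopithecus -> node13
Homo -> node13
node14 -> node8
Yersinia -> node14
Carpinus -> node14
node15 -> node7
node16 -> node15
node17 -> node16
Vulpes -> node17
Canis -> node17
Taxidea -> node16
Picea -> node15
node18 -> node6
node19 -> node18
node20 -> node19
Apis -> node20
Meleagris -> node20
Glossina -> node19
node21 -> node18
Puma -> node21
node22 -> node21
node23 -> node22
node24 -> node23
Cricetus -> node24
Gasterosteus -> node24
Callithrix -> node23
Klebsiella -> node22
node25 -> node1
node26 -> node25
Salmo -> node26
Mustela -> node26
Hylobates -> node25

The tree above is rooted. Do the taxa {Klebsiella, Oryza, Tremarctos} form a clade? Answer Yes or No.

No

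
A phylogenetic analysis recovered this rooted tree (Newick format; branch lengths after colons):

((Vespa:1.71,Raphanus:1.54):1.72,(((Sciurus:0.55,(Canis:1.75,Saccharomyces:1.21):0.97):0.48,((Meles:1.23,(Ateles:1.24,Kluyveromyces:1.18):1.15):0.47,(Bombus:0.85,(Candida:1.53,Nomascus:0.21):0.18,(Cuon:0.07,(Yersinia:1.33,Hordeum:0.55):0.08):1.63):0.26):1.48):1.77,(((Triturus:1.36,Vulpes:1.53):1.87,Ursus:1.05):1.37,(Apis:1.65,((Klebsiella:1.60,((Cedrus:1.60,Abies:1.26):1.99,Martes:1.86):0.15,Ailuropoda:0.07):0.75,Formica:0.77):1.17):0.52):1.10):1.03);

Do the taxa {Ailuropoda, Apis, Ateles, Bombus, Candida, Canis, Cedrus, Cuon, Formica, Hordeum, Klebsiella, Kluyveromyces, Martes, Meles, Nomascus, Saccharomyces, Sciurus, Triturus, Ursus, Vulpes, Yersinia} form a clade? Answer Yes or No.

The MRCA of the listed taxa subtends (((Sciurus,(Canis,Saccharomyces)),((Meles,(Ateles,Kluyveromyces)),(Bombus,(Candida,Nomascus),(Cuon,(Yersinia,Hordeum))))),(((Triturus,Vulpes),Ursus),(Apis,((Klebsiella,((Cedrus,Abies),Martes),Ailuropoda),Formica)))).
That clade also contains Abies, which is not in the proposed group, so the group is not monophyletic.

No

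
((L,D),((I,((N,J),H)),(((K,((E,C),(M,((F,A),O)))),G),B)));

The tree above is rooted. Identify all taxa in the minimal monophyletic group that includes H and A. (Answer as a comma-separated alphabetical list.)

Tracing H: it sits inside ((N,J),H).
Tracing A: it sits inside (F,A).
The smallest clade enclosing both is ((I,((N,J),H)),(((K,((E,C),(M,((F,A),O)))),G),B)); the answer is its 13 terminal taxa in alphabetical order.

A, B, C, E, F, G, H, I, J, K, M, N, O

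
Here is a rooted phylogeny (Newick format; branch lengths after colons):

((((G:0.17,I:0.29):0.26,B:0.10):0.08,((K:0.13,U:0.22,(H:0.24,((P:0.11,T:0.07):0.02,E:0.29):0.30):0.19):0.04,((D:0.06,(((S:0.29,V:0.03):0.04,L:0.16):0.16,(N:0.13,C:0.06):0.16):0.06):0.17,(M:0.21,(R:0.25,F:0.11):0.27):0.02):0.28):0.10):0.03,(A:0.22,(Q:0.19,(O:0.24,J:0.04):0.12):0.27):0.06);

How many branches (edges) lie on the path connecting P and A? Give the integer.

The MRCA of P and A is the root of the tree.
From P up to that node: 7 branches. From A up to the same node: 2 branches. Total: 7 + 2 = 9.

9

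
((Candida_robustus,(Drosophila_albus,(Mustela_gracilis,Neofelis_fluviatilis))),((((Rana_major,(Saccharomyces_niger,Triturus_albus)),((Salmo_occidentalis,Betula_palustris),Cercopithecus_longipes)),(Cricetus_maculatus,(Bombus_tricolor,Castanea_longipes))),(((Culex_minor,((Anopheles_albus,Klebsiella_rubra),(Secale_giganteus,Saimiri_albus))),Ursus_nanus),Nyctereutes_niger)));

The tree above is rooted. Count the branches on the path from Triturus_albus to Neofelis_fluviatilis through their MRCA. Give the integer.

The MRCA of Triturus_albus and Neofelis_fluviatilis is the root of the tree.
From Triturus_albus up to that node: 6 branches. From Neofelis_fluviatilis up to the same node: 4 branches. Total: 6 + 4 = 10.

10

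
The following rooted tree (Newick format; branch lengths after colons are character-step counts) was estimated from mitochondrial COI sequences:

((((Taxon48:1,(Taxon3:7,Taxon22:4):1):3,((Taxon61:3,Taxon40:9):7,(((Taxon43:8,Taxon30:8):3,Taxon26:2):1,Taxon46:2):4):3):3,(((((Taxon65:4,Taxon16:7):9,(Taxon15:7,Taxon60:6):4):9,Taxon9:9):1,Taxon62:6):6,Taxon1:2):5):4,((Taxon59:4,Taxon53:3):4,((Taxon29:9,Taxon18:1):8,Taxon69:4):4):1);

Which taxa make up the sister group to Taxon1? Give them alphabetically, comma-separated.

Taxon1 attaches to the tree at the node subtending (((((Taxon65,Taxon16),(Taxon15,Taxon60)),Taxon9),Taxon62),Taxon1).
The other lineage descending from that same node — the sister group — is ((((Taxon65,Taxon16),(Taxon15,Taxon60)),Taxon9),Taxon62); its 6 tips in alphabetical order are the answer.

Taxon15, Taxon16, Taxon60, Taxon62, Taxon65, Taxon9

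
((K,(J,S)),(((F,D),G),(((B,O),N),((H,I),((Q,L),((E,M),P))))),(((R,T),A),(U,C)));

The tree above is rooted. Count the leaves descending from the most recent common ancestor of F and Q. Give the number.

13

The MRCA of F and Q is the node subtending (((F,D),G),(((B,O),N),((H,I),((Q,L),((E,M),P))))).
That clade contains 13 terminal taxa: B, D, E, F, G, H, I, L, M, N, O, P, Q.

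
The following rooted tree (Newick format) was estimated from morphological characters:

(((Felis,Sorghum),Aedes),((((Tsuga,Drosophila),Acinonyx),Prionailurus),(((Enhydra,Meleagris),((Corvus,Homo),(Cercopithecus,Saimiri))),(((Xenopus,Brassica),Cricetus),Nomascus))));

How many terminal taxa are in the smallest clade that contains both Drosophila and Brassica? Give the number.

The MRCA of Drosophila and Brassica is the node subtending ((((Tsuga,Drosophila),Acinonyx),Prionailurus),(((Enhydra,Meleagris),((Corvus,Homo),(Cercopithecus,Saimiri))),(((Xenopus,Brassica),Cricetus),Nomascus))).
That clade contains 14 terminal taxa: Acinonyx, Brassica, Cercopithecus, Corvus, Cricetus, Drosophila, Enhydra, Homo, Meleagris, Nomascus, Prionailurus, Saimiri, Tsuga, Xenopus.

14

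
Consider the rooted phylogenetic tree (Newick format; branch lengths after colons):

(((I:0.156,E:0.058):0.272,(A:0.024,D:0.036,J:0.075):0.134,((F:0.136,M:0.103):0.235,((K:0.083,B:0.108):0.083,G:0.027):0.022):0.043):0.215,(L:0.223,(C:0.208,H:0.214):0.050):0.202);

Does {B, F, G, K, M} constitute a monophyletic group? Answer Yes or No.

The most recent common ancestor of these taxa subtends ((F,M),((K,B),G)).
That clade has exactly 5 tips — every listed taxon and nothing else — so the group is monophyletic.

Yes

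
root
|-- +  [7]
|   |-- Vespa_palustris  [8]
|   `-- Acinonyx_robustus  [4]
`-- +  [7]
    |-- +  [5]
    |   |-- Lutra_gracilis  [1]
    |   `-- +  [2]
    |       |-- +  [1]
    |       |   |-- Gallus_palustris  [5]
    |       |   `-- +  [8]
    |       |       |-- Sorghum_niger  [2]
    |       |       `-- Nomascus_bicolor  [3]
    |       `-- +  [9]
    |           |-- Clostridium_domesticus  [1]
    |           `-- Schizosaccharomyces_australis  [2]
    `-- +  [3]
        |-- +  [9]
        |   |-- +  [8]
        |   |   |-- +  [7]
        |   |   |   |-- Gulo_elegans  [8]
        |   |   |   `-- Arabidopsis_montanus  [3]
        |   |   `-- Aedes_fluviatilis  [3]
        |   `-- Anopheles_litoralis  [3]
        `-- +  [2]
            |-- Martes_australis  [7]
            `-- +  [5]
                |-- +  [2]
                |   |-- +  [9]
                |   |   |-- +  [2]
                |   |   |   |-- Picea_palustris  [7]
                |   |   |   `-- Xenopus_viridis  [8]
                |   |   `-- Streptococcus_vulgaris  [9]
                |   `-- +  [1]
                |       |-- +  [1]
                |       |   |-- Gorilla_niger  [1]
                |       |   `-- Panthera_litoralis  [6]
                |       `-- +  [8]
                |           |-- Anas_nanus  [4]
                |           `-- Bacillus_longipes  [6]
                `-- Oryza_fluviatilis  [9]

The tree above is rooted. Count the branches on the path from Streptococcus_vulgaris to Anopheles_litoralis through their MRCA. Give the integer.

7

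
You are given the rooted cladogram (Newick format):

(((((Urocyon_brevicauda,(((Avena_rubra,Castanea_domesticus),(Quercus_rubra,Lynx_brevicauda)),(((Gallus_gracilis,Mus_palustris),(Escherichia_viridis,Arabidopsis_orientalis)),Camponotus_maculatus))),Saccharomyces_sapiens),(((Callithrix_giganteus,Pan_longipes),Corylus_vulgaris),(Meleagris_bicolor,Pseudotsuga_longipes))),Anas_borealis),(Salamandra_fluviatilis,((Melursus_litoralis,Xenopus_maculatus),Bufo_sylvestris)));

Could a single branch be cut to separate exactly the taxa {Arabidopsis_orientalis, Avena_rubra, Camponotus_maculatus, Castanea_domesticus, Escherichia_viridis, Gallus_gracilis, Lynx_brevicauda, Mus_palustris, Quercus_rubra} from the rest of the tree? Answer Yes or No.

Yes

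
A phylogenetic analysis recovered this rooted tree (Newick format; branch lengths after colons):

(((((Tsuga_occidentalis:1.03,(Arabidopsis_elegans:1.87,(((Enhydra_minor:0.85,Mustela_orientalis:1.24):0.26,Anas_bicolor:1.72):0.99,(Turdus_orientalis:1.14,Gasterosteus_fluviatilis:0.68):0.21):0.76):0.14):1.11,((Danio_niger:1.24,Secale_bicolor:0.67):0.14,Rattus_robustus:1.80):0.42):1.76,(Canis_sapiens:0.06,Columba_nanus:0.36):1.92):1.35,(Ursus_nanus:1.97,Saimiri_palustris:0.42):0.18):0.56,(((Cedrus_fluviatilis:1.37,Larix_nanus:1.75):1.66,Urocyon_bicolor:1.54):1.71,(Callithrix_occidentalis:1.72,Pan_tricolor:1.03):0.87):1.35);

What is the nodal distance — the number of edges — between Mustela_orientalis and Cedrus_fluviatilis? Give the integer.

13

The MRCA of Mustela_orientalis and Cedrus_fluviatilis is the root of the tree.
From Mustela_orientalis up to that node: 9 branches. From Cedrus_fluviatilis up to the same node: 4 branches. Total: 9 + 4 = 13.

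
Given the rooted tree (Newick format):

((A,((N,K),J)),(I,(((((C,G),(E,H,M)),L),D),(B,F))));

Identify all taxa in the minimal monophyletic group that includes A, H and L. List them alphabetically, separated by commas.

A, B, C, D, E, F, G, H, I, J, K, L, M, N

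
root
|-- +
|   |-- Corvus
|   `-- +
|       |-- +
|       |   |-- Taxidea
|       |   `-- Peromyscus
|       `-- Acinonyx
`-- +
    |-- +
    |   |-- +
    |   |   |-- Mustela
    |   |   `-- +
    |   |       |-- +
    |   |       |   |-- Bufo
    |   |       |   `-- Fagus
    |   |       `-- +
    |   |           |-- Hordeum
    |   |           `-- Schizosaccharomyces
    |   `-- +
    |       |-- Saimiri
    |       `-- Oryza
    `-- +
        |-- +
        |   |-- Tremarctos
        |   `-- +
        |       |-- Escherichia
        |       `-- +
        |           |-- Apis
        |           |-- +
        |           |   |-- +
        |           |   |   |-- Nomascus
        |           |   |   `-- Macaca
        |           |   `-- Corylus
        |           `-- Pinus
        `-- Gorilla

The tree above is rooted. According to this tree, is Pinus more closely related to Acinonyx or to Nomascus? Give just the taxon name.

The MRCA of Pinus and Nomascus subtends (Apis,((Nomascus,Macaca),Corylus),Pinus) (5 taxa).
The MRCA of Pinus and Acinonyx is the root, subtending the entire tree (19 taxa).
The first is nested inside the second, so Pinus shares a more recent common ancestor with Nomascus.

Nomascus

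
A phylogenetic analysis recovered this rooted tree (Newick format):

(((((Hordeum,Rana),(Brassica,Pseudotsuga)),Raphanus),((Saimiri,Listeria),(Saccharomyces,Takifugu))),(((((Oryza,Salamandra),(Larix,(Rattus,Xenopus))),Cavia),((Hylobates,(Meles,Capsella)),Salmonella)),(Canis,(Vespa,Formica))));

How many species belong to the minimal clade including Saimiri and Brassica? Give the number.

The MRCA of Saimiri and Brassica is the node subtending ((((Hordeum,Rana),(Brassica,Pseudotsuga)),Raphanus),((Saimiri,Listeria),(Saccharomyces,Takifugu))).
That clade contains 9 terminal taxa: Brassica, Hordeum, Listeria, Pseudotsuga, Rana, Raphanus, Saccharomyces, Saimiri, Takifugu.

9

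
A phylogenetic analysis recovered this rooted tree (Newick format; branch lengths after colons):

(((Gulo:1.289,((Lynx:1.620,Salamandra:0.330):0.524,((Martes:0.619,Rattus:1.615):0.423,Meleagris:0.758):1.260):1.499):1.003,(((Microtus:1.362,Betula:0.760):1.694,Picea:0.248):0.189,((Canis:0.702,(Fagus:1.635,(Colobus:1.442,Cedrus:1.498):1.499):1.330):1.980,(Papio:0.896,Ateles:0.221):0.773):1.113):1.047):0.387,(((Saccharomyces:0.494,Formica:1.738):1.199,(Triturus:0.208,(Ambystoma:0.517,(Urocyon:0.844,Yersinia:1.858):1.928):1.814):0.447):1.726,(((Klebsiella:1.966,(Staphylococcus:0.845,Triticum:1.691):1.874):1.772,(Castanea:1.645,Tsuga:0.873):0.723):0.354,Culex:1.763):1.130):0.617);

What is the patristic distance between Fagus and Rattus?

The path runs Fagus → … → MRCA → … → Rattus; the MRCA is the node subtending ((Gulo,((Lynx,Salamandra),((Martes,Rattus),Meleagris))),(((Microtus,Betula),Picea),((Canis,(Fagus,(Colobus,Cedrus))),(Papio,Ateles)))).
Branch lengths along that path: 1.635 + 1.330 + 1.980 + 1.113 + 1.047 + 1.003 + 1.499 + 1.260 + 0.423 + 1.615 = 12.905.

12.905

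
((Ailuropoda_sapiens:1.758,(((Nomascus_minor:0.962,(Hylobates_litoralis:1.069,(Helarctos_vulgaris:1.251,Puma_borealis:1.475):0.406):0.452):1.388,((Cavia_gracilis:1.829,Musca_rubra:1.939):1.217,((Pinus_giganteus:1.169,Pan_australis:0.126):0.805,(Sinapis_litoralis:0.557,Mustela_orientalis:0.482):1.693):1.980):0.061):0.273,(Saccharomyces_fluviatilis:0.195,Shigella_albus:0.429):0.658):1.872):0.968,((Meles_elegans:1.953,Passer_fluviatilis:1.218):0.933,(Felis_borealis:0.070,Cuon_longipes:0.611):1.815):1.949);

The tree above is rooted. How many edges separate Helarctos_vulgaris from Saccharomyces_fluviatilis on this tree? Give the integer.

The MRCA of Helarctos_vulgaris and Saccharomyces_fluviatilis is the node subtending (((Nomascus_minor,(Hylobates_litoralis,(Helarctos_vulgaris,Puma_borealis))),((Cavia_gracilis,Musca_rubra),((Pinus_giganteus,Pan_australis),(Sinapis_litoralis,Mustela_orientalis)))),(Saccharomyces_fluviatilis,Shigella_albus)).
From Helarctos_vulgaris up to that node: 5 branches. From Saccharomyces_fluviatilis up to the same node: 2 branches. Total: 5 + 2 = 7.

7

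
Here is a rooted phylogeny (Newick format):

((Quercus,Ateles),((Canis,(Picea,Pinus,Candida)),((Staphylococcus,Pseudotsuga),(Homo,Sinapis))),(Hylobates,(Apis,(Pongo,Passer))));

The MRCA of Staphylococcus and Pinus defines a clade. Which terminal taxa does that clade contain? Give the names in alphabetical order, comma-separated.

Candida, Canis, Homo, Picea, Pinus, Pseudotsuga, Sinapis, Staphylococcus

Tracing Staphylococcus: it sits inside (Staphylococcus,Pseudotsuga).
Tracing Pinus: it sits inside (Picea,Pinus,Candida).
The smallest clade enclosing both is ((Canis,(Picea,Pinus,Candida)),((Staphylococcus,Pseudotsuga),(Homo,Sinapis))); the answer is its 8 terminal taxa in alphabetical order.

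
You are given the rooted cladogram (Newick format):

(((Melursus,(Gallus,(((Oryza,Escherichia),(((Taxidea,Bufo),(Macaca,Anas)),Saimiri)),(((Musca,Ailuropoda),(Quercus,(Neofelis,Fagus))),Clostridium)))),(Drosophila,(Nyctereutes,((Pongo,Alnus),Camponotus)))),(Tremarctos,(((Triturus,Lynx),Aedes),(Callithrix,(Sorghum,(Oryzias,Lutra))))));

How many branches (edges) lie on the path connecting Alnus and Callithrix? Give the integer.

10

The MRCA of Alnus and Callithrix is the root of the tree.
From Alnus up to that node: 6 branches. From Callithrix up to the same node: 4 branches. Total: 6 + 4 = 10.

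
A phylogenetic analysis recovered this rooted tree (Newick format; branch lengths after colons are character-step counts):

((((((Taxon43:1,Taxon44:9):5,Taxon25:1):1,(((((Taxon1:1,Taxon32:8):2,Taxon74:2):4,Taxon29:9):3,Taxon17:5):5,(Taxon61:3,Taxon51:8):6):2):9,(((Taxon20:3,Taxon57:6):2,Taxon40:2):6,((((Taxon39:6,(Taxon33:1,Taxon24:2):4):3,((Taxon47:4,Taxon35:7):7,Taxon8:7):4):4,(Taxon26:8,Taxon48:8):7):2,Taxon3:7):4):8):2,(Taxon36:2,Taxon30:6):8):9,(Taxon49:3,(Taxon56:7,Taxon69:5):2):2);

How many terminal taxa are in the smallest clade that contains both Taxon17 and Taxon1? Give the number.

The MRCA of Taxon17 and Taxon1 is the node subtending ((((Taxon1,Taxon32),Taxon74),Taxon29),Taxon17).
That clade contains 5 terminal taxa: Taxon1, Taxon17, Taxon29, Taxon32, Taxon74.

5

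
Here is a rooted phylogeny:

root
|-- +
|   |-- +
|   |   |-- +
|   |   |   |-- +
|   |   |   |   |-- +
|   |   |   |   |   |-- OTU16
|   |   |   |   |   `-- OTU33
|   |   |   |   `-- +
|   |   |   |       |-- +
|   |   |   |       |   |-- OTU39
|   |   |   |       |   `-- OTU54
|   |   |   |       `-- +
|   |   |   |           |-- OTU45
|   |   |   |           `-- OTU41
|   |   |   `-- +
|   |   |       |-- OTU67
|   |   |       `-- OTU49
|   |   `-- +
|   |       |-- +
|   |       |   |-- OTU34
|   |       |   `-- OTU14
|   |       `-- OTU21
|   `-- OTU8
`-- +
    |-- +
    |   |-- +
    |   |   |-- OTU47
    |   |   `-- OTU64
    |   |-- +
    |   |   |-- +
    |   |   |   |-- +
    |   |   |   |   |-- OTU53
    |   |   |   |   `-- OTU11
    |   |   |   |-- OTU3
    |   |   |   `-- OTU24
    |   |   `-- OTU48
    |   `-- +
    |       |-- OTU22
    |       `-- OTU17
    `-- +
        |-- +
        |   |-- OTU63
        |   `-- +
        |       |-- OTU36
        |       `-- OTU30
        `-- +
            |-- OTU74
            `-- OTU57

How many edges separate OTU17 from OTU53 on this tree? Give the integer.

6

The MRCA of OTU17 and OTU53 is the node subtending ((OTU47,OTU64),(((OTU53,OTU11),OTU3,OTU24),OTU48),(OTU22,OTU17)).
From OTU17 up to that node: 2 branches. From OTU53 up to the same node: 4 branches. Total: 2 + 4 = 6.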